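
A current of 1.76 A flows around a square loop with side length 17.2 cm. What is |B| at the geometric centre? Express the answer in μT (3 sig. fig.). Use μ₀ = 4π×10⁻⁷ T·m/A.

Each side is a finite straight segment at perpendicular distance d = a/(2 tan(π/4)) = 0.086 m from the centre, with end-angles ±π/4.
One side contributes B₁ = (μ₀I/4πd)·2 sin(π/4) = 2.89×10⁻⁶ T.
All 4 sides add in the same direction: B = 4 × 2.89×10⁻⁶ = 1.16×10⁻⁵ T.

B ≈ 11.6 μT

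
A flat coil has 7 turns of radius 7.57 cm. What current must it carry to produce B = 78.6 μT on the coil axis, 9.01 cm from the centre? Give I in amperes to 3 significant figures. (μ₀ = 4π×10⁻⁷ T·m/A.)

I ≈ 5.08 A

For an N-turn coil, B = Nμ₀IR²/[2(R²+z²)^(3/2)] with R = 0.0757 m, z = 0.0901 m, so I = 2B(R²+z²)^(3/2)/(Nμ₀R²) = 2 × 7.86×10⁻⁵ × 1.63×10⁻³ / (7 × 4π×10⁻⁷ × 0.00573) = 5.08 A.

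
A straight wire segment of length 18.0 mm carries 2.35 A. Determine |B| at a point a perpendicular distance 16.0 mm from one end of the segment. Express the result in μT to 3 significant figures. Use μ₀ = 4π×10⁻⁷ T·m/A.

For a finite straight segment, B = (μ₀I/4πd)(sinθ₁ + sinθ₂), where θ₁, θ₂ are the angles from the perpendicular to each end.
The perpendicular foot is at one end, so the two end-offsets along the wire are 0 and L = 0.018 m.
sinθ₁ = 0/√(0²+0.016²) = 0.0000; sinθ₂ = 0.018/√(0.018²+0.016²) = 0.7474.
B = (4π×10⁻⁷ × 2.35) / (4π × 0.016) × (0.0000 + 0.7474) = 1.10×10⁻⁵ T.

B ≈ 11.0 μT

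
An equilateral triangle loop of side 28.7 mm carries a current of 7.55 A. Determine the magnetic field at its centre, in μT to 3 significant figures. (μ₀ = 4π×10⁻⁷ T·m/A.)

B ≈ 474 μT

Each side is a finite straight segment at perpendicular distance d = a/(2 tan(π/3)) = 0.008285 m from the centre, with end-angles ±π/3.
One side contributes B₁ = (μ₀I/4πd)·2 sin(π/3) = 1.58×10⁻⁴ T.
All 3 sides add in the same direction: B = 3 × 1.58×10⁻⁴ = 4.74×10⁻⁴ T.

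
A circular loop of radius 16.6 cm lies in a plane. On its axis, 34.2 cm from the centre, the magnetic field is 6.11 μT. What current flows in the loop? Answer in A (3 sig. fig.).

I ≈ 19.4 A

On the axis of a loop, B = μ₀IR²/[2(R²+z²)^(3/2)], so I = 2B(R²+z²)^(3/2)/(μ₀R²).
R² + z² = 0.02756 + 0.117 = 0.1445 m²; raised to 3/2 gives 5.49×10⁻² m³.
I = 2 × 6.11×10⁻⁶ × 5.49×10⁻² / (1.26×10⁻⁶ × 0.02756) = 19.4 A.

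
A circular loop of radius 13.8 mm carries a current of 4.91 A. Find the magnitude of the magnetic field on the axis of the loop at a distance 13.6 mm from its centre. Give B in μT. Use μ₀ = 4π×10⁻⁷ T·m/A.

B ≈ 80.8 μT

On the axis of a circular loop, B = μ₀IR² / [2(R²+z²)^(3/2)].
R² + z² = (0.0138)² + (0.0136)² = 0.0003754 m², and (R²+z²)^(3/2) = 7.27×10⁻⁶ m³.
B = (4π×10⁻⁷ × 4.91 × 0.0001904) / (2 × 7.27×10⁻⁶) = 8.08×10⁻⁵ T.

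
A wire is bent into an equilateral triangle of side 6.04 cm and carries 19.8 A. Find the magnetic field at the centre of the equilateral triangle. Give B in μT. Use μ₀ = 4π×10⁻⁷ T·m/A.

B ≈ 590 μT

Each side is a finite straight segment at perpendicular distance d = a/(2 tan(π/3)) = 0.01744 m from the centre, with end-angles ±π/3.
One side contributes B₁ = (μ₀I/4πd)·2 sin(π/3) = 1.97×10⁻⁴ T.
All 3 sides add in the same direction: B = 3 × 1.97×10⁻⁴ = 5.90×10⁻⁴ T.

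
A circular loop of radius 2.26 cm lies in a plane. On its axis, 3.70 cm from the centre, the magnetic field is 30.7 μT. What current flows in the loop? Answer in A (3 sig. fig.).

I ≈ 7.80 A

On the axis of a loop, B = μ₀IR²/[2(R²+z²)^(3/2)], so I = 2B(R²+z²)^(3/2)/(μ₀R²).
R² + z² = 0.0005108 + 0.001369 = 0.00188 m²; raised to 3/2 gives 8.15×10⁻⁵ m³.
I = 2 × 3.07×10⁻⁵ × 8.15×10⁻⁵ / (1.26×10⁻⁶ × 0.0005108) = 7.80 A.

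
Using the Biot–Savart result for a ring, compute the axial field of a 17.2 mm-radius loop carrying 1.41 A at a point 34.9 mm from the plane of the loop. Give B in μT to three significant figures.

B ≈ 4.45 μT

On the axis of a circular loop, B = μ₀IR² / [2(R²+z²)^(3/2)].
R² + z² = (0.0172)² + (0.0349)² = 0.001514 m², and (R²+z²)^(3/2) = 5.89×10⁻⁵ m³.
B = (4π×10⁻⁷ × 1.41 × 0.0002958) / (2 × 5.89×10⁻⁵) = 4.45×10⁻⁶ T.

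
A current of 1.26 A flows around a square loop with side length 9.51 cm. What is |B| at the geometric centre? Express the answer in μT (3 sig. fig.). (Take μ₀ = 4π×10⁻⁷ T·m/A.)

B ≈ 15.0 μT

Each side is a finite straight segment at perpendicular distance d = a/(2 tan(π/4)) = 0.04755 m from the centre, with end-angles ±π/4.
One side contributes B₁ = (μ₀I/4πd)·2 sin(π/4) = 3.75×10⁻⁶ T.
All 4 sides add in the same direction: B = 4 × 3.75×10⁻⁶ = 1.50×10⁻⁵ T.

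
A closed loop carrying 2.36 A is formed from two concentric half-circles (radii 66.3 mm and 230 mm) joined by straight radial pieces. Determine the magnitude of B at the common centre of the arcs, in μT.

The radial connectors point toward the centre, so dl × r̂ = 0 and they contribute nothing.
Each semicircle gives μ₀I/(4R): inner arc 1.12×10⁻⁵ T, outer arc 3.22×10⁻⁶ T.
The two arcs carry current in opposite angular senses, so their fields oppose: B = |1.12×10⁻⁵ − 3.22×10⁻⁶| = 7.96×10⁻⁶ T.

B ≈ 7.96 μT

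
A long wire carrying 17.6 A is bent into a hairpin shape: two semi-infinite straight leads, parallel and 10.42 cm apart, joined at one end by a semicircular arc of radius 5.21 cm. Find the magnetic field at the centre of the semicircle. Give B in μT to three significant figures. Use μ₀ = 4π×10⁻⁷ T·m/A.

The semicircular arc contributes B_arc = μ₀I·π/(4πR) = μ₀I/(4R) = 1.06×10⁻⁴ T.
Each semi-infinite lead is at perpendicular distance R = 0.0521 m from the centre, with the perpendicular foot at its near end, so it contributes μ₀I/(4πR); both point the same way, together 6.76×10⁻⁵ T.
Arc and leads all point the same direction: B = 1.06×10⁻⁴ + 6.76×10⁻⁵ = 1.74×10⁻⁴ T.

B ≈ 174 μT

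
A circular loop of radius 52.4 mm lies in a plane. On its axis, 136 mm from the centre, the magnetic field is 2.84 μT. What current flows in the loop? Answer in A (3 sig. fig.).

On the axis of a loop, B = μ₀IR²/[2(R²+z²)^(3/2)], so I = 2B(R²+z²)^(3/2)/(μ₀R²).
R² + z² = 0.002746 + 0.0185 = 0.02124 m²; raised to 3/2 gives 3.10×10⁻³ m³.
I = 2 × 2.84×10⁻⁶ × 3.10×10⁻³ / (1.26×10⁻⁶ × 0.002746) = 5.10 A.

I ≈ 5.10 A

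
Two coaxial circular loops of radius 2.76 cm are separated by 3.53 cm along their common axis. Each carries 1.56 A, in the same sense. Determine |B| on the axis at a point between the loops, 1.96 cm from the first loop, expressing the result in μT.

Each loop contributes B = μ₀IR²/[2(R²+z²)^(3/2)] on the axis, with z measured from that loop.
Loop 1 (z = 0.0196 m): B₁ = 1.92×10⁻⁵ T. Loop 2 (z = 0.0157 m): B₂ = 2.33×10⁻⁵ T.
The fields add: B = B₁ + B₂ = 4.26×10⁻⁵ T.

B ≈ 42.6 μT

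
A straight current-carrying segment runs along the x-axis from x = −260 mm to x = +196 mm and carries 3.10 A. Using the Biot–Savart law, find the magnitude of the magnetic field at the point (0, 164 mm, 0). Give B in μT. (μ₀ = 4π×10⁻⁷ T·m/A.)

For a finite straight segment, B = (μ₀I/4πd)(sinθ₁ + sinθ₂), where θ₁, θ₂ are the angles from the perpendicular to each end.
The perpendicular distance is d = 0.164 m; the end-offsets along the wire are a = 0.26 m and b = 0.196 m.
sinθ₁ = 0.26/√(0.26²+0.164²) = 0.8458; sinθ₂ = 0.196/√(0.196²+0.164²) = 0.7669.
B = (4π×10⁻⁷ × 3.10) / (4π × 0.164) × (0.8458 + 0.7669) = 3.05×10⁻⁶ T.

B ≈ 3.05 μT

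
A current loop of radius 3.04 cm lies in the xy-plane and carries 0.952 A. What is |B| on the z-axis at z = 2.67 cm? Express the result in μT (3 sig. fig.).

On the axis of a circular loop, B = μ₀IR² / [2(R²+z²)^(3/2)].
R² + z² = (0.0304)² + (0.0267)² = 0.001637 m², and (R²+z²)^(3/2) = 6.62×10⁻⁵ m³.
B = (4π×10⁻⁷ × 0.952 × 0.0009242) / (2 × 6.62×10⁻⁵) = 8.35×10⁻⁶ T.

B ≈ 8.35 μT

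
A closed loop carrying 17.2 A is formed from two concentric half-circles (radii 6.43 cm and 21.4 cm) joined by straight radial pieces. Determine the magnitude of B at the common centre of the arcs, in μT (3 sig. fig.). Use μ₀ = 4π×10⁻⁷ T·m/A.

B ≈ 58.8 μT

The radial connectors point toward the centre, so dl × r̂ = 0 and they contribute nothing.
Each semicircle gives μ₀I/(4R): inner arc 8.40×10⁻⁵ T, outer arc 2.53×10⁻⁵ T.
The two arcs carry current in opposite angular senses, so their fields oppose: B = |8.40×10⁻⁵ − 2.53×10⁻⁵| = 5.88×10⁻⁵ T.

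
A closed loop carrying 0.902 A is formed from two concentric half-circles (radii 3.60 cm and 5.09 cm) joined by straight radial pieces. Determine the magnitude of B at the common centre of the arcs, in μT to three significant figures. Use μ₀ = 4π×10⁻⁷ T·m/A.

The radial connectors point toward the centre, so dl × r̂ = 0 and they contribute nothing.
Each semicircle gives μ₀I/(4R): inner arc 7.87×10⁻⁶ T, outer arc 5.57×10⁻⁶ T.
The two arcs carry current in opposite angular senses, so their fields oppose: B = |7.87×10⁻⁶ − 5.57×10⁻⁶| = 2.30×10⁻⁶ T.

B ≈ 2.30 μT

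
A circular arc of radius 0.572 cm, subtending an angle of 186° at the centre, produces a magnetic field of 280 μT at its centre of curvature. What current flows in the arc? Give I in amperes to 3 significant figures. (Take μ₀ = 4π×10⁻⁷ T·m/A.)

I ≈ 4.93 A

For a circular arc, B = μ₀Iφ/(4πR) with φ in radians; here φ = 3.246 rad.
So I = 4πRB/(μ₀φ) = 4π × 0.00572 × 2.80×10⁻⁴ / (4π×10⁻⁷ × 3.246) = 4.93 A.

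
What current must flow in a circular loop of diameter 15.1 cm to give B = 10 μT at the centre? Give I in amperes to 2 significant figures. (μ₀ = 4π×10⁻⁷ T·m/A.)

At the centre of a circular loop B = μ₀I/(2R), so I = 2RB/μ₀.
With R = 0.0755 m, I = 2 × 0.0755 × 1.00×10⁻⁵ / (4π×10⁻⁷) = 1.20 A.

I ≈ 1.2 A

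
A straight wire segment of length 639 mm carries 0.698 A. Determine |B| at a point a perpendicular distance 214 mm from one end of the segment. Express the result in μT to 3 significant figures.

For a finite straight segment, B = (μ₀I/4πd)(sinθ₁ + sinθ₂), where θ₁, θ₂ are the angles from the perpendicular to each end.
The perpendicular foot is at one end, so the two end-offsets along the wire are 0 and L = 0.639 m.
sinθ₁ = 0/√(0²+0.214²) = 0.0000; sinθ₂ = 0.639/√(0.639²+0.214²) = 0.9482.
B = (4π×10⁻⁷ × 0.698) / (4π × 0.214) × (0.0000 + 0.9482) = 3.09×10⁻⁷ T.

B ≈ 0.309 μT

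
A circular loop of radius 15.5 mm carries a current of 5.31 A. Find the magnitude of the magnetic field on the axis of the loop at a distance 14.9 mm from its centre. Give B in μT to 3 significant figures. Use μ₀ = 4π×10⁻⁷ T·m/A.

B ≈ 80.7 μT

On the axis of a circular loop, B = μ₀IR² / [2(R²+z²)^(3/2)].
R² + z² = (0.0155)² + (0.0149)² = 0.0004623 m², and (R²+z²)^(3/2) = 9.94×10⁻⁶ m³.
B = (4π×10⁻⁷ × 5.31 × 0.0002402) / (2 × 9.94×10⁻⁶) = 8.07×10⁻⁵ T.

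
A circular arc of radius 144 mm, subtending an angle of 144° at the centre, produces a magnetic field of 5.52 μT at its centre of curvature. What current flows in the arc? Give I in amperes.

I ≈ 3.16 A

For a circular arc, B = μ₀Iφ/(4πR) with φ in radians; here φ = 2.513 rad.
So I = 4πRB/(μ₀φ) = 4π × 0.144 × 5.52×10⁻⁶ / (4π×10⁻⁷ × 2.513) = 3.16 A.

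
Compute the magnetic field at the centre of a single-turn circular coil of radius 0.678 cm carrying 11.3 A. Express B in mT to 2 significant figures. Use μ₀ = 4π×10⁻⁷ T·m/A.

B ≈ 1.0 mT

At the centre of a circular loop the Biot–Savart law gives B = μ₀I/(2R).
B = (4π×10⁻⁷ × 11.3) / (2 × 0.00678) = 1.05×10⁻³ T.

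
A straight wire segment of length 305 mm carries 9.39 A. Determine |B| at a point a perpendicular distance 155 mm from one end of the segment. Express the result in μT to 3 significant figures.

B ≈ 5.40 μT

For a finite straight segment, B = (μ₀I/4πd)(sinθ₁ + sinθ₂), where θ₁, θ₂ are the angles from the perpendicular to each end.
The perpendicular foot is at one end, so the two end-offsets along the wire are 0 and L = 0.305 m.
sinθ₁ = 0/√(0²+0.155²) = 0.0000; sinθ₂ = 0.305/√(0.305²+0.155²) = 0.8915.
B = (4π×10⁻⁷ × 9.39) / (4π × 0.155) × (0.0000 + 0.8915) = 5.40×10⁻⁶ T.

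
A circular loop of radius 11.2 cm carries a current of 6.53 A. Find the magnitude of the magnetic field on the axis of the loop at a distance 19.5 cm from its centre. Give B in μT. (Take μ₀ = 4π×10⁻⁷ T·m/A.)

B ≈ 4.53 μT

On the axis of a circular loop, B = μ₀IR² / [2(R²+z²)^(3/2)].
R² + z² = (0.112)² + (0.195)² = 0.05057 m², and (R²+z²)^(3/2) = 1.14×10⁻² m³.
B = (4π×10⁻⁷ × 6.53 × 0.01254) / (2 × 1.14×10⁻²) = 4.53×10⁻⁶ T.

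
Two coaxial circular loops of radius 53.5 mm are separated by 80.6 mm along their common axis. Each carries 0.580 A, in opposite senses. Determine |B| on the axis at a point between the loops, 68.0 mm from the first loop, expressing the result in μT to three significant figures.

B ≈ 4.67 μT

Each loop contributes B = μ₀IR²/[2(R²+z²)^(3/2)] on the axis, with z measured from that loop.
Loop 1 (z = 0.068 m): B₁ = 1.61×10⁻⁶ T. Loop 2 (z = 0.0126 m): B₂ = 6.28×10⁻⁶ T.
The fields oppose: B = |B₁ − B₂| = 4.67×10⁻⁶ T.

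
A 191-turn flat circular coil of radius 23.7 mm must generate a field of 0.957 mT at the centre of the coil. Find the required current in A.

For an N-turn coil, B = Nμ₀I/(2R) with R = 0.0237 m, so I = 2RB/(Nμ₀) = 2 × 0.0237 × 9.57×10⁻⁴ / (191 × 4π×10⁻⁷) = 0.189 A.

I ≈ 0.189 A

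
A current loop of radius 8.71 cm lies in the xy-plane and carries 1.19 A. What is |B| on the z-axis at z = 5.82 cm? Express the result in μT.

B ≈ 4.93 μT

On the axis of a circular loop, B = μ₀IR² / [2(R²+z²)^(3/2)].
R² + z² = (0.0871)² + (0.0582)² = 0.01097 m², and (R²+z²)^(3/2) = 1.15×10⁻³ m³.
B = (4π×10⁻⁷ × 1.19 × 0.007586) / (2 × 1.15×10⁻³) = 4.93×10⁻⁶ T.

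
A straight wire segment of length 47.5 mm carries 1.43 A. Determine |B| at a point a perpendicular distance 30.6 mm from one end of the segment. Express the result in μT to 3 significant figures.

For a finite straight segment, B = (μ₀I/4πd)(sinθ₁ + sinθ₂), where θ₁, θ₂ are the angles from the perpendicular to each end.
The perpendicular foot is at one end, so the two end-offsets along the wire are 0 and L = 0.0475 m.
sinθ₁ = 0/√(0²+0.0306²) = 0.0000; sinθ₂ = 0.0475/√(0.0475²+0.0306²) = 0.8407.
B = (4π×10⁻⁷ × 1.43) / (4π × 0.0306) × (0.0000 + 0.8407) = 3.93×10⁻⁶ T.

B ≈ 3.93 μT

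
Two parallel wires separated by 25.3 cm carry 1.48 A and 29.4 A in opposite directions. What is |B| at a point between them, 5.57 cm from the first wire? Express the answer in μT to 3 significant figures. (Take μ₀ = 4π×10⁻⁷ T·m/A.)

Each long wire gives B = μ₀I/(2πd). Distances are d₁ = 0.0557 m and d₂ = 0.1973 m.
B₁ = 5.31×10⁻⁶ T, B₂ = 2.98×10⁻⁵ T.
Between antiparallel currents both contributions point the same way, so they add. B = B₁ + B₂ = 5.31×10⁻⁶ + 2.98×10⁻⁵ = 3.51×10⁻⁵ T.

B ≈ 35.1 μT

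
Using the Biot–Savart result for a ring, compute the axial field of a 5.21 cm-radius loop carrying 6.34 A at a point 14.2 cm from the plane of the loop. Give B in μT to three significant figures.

On the axis of a circular loop, B = μ₀IR² / [2(R²+z²)^(3/2)].
R² + z² = (0.0521)² + (0.142)² = 0.02288 m², and (R²+z²)^(3/2) = 3.46×10⁻³ m³.
B = (4π×10⁻⁷ × 6.34 × 0.002714) / (2 × 3.46×10⁻³) = 3.12×10⁻⁶ T.

B ≈ 3.12 μT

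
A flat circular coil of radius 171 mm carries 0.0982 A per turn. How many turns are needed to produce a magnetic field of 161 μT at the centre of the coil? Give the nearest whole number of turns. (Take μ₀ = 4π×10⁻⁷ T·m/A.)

N = 446

For an N-turn coil, B = Nμ₀I/(2R). A single turn gives B₁ = 3.61×10⁻⁷ T with R = 0.171 m.
N = B/B₁ = 1.61×10⁻⁴ / 3.61×10⁻⁷ = 446.20.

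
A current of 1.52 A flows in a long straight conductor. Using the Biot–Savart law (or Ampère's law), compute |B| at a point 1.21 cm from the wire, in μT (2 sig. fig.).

For an infinitely long straight wire, B = μ₀I/(2πd).
B = (4π×10⁻⁷ × 1.52) / (2π × 0.0121) = 2.51×10⁻⁵ T.

B ≈ 25 μT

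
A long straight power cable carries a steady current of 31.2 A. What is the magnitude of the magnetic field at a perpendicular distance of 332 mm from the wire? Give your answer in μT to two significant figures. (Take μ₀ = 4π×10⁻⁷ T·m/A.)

For an infinitely long straight wire, B = μ₀I/(2πd).
B = (4π×10⁻⁷ × 31.2) / (2π × 0.332) = 1.88×10⁻⁵ T.

B ≈ 19 μT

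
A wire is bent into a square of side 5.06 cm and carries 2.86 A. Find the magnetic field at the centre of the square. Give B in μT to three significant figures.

Each side is a finite straight segment at perpendicular distance d = a/(2 tan(π/4)) = 0.0253 m from the centre, with end-angles ±π/4.
One side contributes B₁ = (μ₀I/4πd)·2 sin(π/4) = 1.60×10⁻⁵ T.
All 4 sides add in the same direction: B = 4 × 1.60×10⁻⁵ = 6.39×10⁻⁵ T.

B ≈ 63.9 μT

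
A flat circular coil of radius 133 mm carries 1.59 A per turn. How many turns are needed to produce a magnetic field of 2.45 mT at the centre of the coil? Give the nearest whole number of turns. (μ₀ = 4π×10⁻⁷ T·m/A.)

N = 326

For an N-turn coil, B = Nμ₀I/(2R). A single turn gives B₁ = 7.51×10⁻⁶ T with R = 0.133 m.
N = B/B₁ = 2.45×10⁻³ / 7.51×10⁻⁶ = 326.17.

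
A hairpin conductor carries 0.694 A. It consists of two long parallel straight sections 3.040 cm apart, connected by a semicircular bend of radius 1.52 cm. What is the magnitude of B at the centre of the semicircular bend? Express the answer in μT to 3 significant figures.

The semicircular arc contributes B_arc = μ₀I·π/(4πR) = μ₀I/(4R) = 1.43×10⁻⁵ T.
Each semi-infinite lead is at perpendicular distance R = 0.0152 m from the centre, with the perpendicular foot at its near end, so it contributes μ₀I/(4πR); both point the same way, together 9.13×10⁻⁶ T.
Arc and leads all point the same direction: B = 1.43×10⁻⁵ + 9.13×10⁻⁶ = 2.35×10⁻⁵ T.

B ≈ 23.5 μT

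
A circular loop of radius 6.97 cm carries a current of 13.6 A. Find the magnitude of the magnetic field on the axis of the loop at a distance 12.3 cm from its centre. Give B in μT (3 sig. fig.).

B ≈ 14.7 μT

On the axis of a circular loop, B = μ₀IR² / [2(R²+z²)^(3/2)].
R² + z² = (0.0697)² + (0.123)² = 0.01999 m², and (R²+z²)^(3/2) = 2.83×10⁻³ m³.
B = (4π×10⁻⁷ × 13.6 × 0.004858) / (2 × 2.83×10⁻³) = 1.47×10⁻⁵ T.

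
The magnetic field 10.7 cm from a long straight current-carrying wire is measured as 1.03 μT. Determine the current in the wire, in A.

I ≈ 0.551 A

For a long straight wire B = μ₀I/(2πd), so I = 2πdB/μ₀.
I = 2π × 0.107 × 1.03×10⁻⁶ / (4π×10⁻⁷) = 0.551 A.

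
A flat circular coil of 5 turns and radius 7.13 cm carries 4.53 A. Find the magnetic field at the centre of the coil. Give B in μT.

For an N-turn flat coil, B = Nμ₀I/(2R) with R = 0.0713 m.
B = 5 × 3.99×10⁻⁵ T = 2.00×10⁻⁴ T.

B ≈ 200 μT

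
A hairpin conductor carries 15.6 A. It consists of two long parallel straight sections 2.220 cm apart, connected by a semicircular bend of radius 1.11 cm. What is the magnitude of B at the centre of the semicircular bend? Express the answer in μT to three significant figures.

B ≈ 723 μT

The semicircular arc contributes B_arc = μ₀I·π/(4πR) = μ₀I/(4R) = 4.42×10⁻⁴ T.
Each semi-infinite lead is at perpendicular distance R = 0.0111 m from the centre, with the perpendicular foot at its near end, so it contributes μ₀I/(4πR); both point the same way, together 2.81×10⁻⁴ T.
Arc and leads all point the same direction: B = 4.42×10⁻⁴ + 2.81×10⁻⁴ = 7.23×10⁻⁴ T.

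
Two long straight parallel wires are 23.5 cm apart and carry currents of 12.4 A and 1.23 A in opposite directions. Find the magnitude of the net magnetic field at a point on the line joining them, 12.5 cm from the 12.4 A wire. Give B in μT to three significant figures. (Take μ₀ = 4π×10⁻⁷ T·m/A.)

B ≈ 22.1 μT

Each long wire gives B = μ₀I/(2πd). Distances are d₁ = 0.125 m and d₂ = 0.11 m.
B₁ = 1.98×10⁻⁵ T, B₂ = 2.24×10⁻⁶ T.
Between antiparallel currents both contributions point the same way, so they add. B = B₁ + B₂ = 1.98×10⁻⁵ + 2.24×10⁻⁶ = 2.21×10⁻⁵ T.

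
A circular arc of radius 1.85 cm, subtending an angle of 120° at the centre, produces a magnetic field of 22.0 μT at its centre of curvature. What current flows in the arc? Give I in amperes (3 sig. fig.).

I ≈ 1.94 A

For a circular arc, B = μ₀Iφ/(4πR) with φ in radians; here φ = 2.094 rad.
So I = 4πRB/(μ₀φ) = 4π × 0.0185 × 2.20×10⁻⁵ / (4π×10⁻⁷ × 2.094) = 1.94 A.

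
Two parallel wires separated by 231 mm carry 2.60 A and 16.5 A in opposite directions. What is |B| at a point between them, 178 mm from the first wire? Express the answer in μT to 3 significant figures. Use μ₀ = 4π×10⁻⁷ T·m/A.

B ≈ 65.2 μT

Each long wire gives B = μ₀I/(2πd). Distances are d₁ = 0.178 m and d₂ = 0.053 m.
B₁ = 2.92×10⁻⁶ T, B₂ = 6.23×10⁻⁵ T.
Between antiparallel currents both contributions point the same way, so they add. B = B₁ + B₂ = 2.92×10⁻⁶ + 6.23×10⁻⁵ = 6.52×10⁻⁵ T.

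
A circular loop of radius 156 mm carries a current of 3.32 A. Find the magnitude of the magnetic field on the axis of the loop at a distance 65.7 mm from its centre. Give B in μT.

B ≈ 10.5 μT

On the axis of a circular loop, B = μ₀IR² / [2(R²+z²)^(3/2)].
R² + z² = (0.156)² + (0.0657)² = 0.02865 m², and (R²+z²)^(3/2) = 4.85×10⁻³ m³.
B = (4π×10⁻⁷ × 3.32 × 0.02434) / (2 × 4.85×10⁻³) = 1.05×10⁻⁵ T.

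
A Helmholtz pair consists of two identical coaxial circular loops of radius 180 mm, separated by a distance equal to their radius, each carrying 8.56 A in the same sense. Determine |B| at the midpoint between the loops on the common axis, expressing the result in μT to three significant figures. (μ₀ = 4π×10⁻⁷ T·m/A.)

Each loop contributes B = μ₀IR²/[2(R²+z²)^(3/2)] on the axis, with z measured from that loop.
Loop 1 (z = 0.09 m): B₁ = 2.14×10⁻⁵ T. Loop 2 (z = 0.09 m): B₂ = 2.14×10⁻⁵ T.
The fields add: B = B₁ + B₂ = 4.28×10⁻⁵ T.

B ≈ 42.8 μT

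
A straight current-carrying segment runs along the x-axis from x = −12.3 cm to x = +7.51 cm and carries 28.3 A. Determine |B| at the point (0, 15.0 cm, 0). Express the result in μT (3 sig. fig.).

B ≈ 20.4 μT

For a finite straight segment, B = (μ₀I/4πd)(sinθ₁ + sinθ₂), where θ₁, θ₂ are the angles from the perpendicular to each end.
The perpendicular distance is d = 0.15 m; the end-offsets along the wire are a = 0.123 m and b = 0.0751 m.
sinθ₁ = 0.123/√(0.123²+0.15²) = 0.6341; sinθ₂ = 0.0751/√(0.0751²+0.15²) = 0.4477.
B = (4π×10⁻⁷ × 28.3) / (4π × 0.15) × (0.6341 + 0.4477) = 2.04×10⁻⁵ T.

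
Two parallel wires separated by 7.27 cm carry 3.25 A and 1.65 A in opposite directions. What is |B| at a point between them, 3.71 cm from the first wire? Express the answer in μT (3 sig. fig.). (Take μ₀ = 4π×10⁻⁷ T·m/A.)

B ≈ 26.8 μT

Each long wire gives B = μ₀I/(2πd). Distances are d₁ = 0.0371 m and d₂ = 0.0356 m.
B₁ = 1.75×10⁻⁵ T, B₂ = 9.27×10⁻⁶ T.
Between antiparallel currents both contributions point the same way, so they add. B = B₁ + B₂ = 1.75×10⁻⁵ + 9.27×10⁻⁶ = 2.68×10⁻⁵ T.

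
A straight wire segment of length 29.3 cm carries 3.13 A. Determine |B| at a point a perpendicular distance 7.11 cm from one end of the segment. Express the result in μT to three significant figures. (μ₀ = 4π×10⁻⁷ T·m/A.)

B ≈ 4.28 μT

For a finite straight segment, B = (μ₀I/4πd)(sinθ₁ + sinθ₂), where θ₁, θ₂ are the angles from the perpendicular to each end.
The perpendicular foot is at one end, so the two end-offsets along the wire are 0 and L = 0.293 m.
sinθ₁ = 0/√(0²+0.0711²) = 0.0000; sinθ₂ = 0.293/√(0.293²+0.0711²) = 0.9718.
B = (4π×10⁻⁷ × 3.13) / (4π × 0.0711) × (0.0000 + 0.9718) = 4.28×10⁻⁶ T.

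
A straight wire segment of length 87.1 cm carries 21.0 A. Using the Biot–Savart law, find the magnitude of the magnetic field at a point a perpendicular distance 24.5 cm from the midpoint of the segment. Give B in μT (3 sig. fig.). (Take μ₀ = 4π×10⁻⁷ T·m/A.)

B ≈ 14.9 μT

For a finite straight segment, B = (μ₀I/4πd)(sinθ₁ + sinθ₂), where θ₁, θ₂ are the angles from the perpendicular to each end.
The perpendicular from the point meets the wire at its midpoint, so each end is L/2 = 0.4355 m away along the wire.
sinθ₁ = 0.4355/√(0.4355²+0.245²) = 0.8715; sinθ₂ = 0.4355/√(0.4355²+0.245²) = 0.8715.
B = (4π×10⁻⁷ × 21.0) / (4π × 0.245) × (0.8715 + 0.8715) = 1.49×10⁻⁵ T.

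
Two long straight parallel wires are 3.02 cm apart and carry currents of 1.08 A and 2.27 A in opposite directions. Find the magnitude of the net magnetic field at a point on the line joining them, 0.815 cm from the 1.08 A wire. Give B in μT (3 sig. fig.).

Each long wire gives B = μ₀I/(2πd). Distances are d₁ = 0.00815 m and d₂ = 0.02205 m.
B₁ = 2.65×10⁻⁵ T, B₂ = 2.06×10⁻⁵ T.
Between antiparallel currents both contributions point the same way, so they add. B = B₁ + B₂ = 2.65×10⁻⁵ + 2.06×10⁻⁵ = 4.71×10⁻⁵ T.

B ≈ 47.1 μT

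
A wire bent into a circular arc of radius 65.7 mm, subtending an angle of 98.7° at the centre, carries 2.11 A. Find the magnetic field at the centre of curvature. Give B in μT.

The Biot–Savart field of a circular arc at its centre is B = μ₀Iφ/(4πR), with φ = 1.723 rad.
B = (4π×10⁻⁷ × 2.11 × 1.723) / (4π × 0.0657) = 5.53×10⁻⁶ T.

B ≈ 5.53 μT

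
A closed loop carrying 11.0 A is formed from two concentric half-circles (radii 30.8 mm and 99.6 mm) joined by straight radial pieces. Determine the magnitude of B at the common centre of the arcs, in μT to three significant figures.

B ≈ 77.5 μT

The radial connectors point toward the centre, so dl × r̂ = 0 and they contribute nothing.
Each semicircle gives μ₀I/(4R): inner arc 1.12×10⁻⁴ T, outer arc 3.47×10⁻⁵ T.
The two arcs carry current in opposite angular senses, so their fields oppose: B = |1.12×10⁻⁴ − 3.47×10⁻⁵| = 7.75×10⁻⁵ T.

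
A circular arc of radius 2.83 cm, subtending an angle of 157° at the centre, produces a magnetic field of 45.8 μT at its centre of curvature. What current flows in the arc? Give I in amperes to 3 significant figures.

For a circular arc, B = μ₀Iφ/(4πR) with φ in radians; here φ = 2.74 rad.
So I = 4πRB/(μ₀φ) = 4π × 0.0283 × 4.58×10⁻⁵ / (4π×10⁻⁷ × 2.74) = 4.73 A.

I ≈ 4.73 A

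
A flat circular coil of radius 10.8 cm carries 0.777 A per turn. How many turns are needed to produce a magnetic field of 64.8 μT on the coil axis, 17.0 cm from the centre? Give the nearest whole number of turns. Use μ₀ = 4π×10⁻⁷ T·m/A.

N = 93

For an N-turn coil, B = Nμ₀IR²/[2(R²+z²)^(3/2)]. A single turn gives B₁ = 6.97×10⁻⁷ T with R = 0.108 m, z = 0.17 m.
N = B/B₁ = 6.48×10⁻⁵ / 6.97×10⁻⁷ = 92.97.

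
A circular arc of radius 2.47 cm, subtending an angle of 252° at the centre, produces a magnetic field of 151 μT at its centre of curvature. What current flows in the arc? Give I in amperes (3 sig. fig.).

I ≈ 8.48 A

For a circular arc, B = μ₀Iφ/(4πR) with φ in radians; here φ = 4.398 rad.
So I = 4πRB/(μ₀φ) = 4π × 0.0247 × 1.51×10⁻⁴ / (4π×10⁻⁷ × 4.398) = 8.48 A.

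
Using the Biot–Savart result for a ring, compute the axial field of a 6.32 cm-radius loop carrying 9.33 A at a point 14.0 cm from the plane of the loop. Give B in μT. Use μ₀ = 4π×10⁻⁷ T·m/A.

On the axis of a circular loop, B = μ₀IR² / [2(R²+z²)^(3/2)].
R² + z² = (0.0632)² + (0.14)² = 0.02359 m², and (R²+z²)^(3/2) = 3.62×10⁻³ m³.
B = (4π×10⁻⁷ × 9.33 × 0.003994) / (2 × 3.62×10⁻³) = 6.46×10⁻⁶ T.

B ≈ 6.46 μT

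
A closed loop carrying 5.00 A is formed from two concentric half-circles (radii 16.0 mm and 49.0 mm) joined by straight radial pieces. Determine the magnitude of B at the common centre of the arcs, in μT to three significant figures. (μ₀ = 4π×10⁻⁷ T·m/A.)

The radial connectors point toward the centre, so dl × r̂ = 0 and they contribute nothing.
Each semicircle gives μ₀I/(4R): inner arc 9.82×10⁻⁵ T, outer arc 3.21×10⁻⁵ T.
The two arcs carry current in opposite angular senses, so their fields oppose: B = |9.82×10⁻⁵ − 3.21×10⁻⁵| = 6.61×10⁻⁵ T.

B ≈ 66.1 μT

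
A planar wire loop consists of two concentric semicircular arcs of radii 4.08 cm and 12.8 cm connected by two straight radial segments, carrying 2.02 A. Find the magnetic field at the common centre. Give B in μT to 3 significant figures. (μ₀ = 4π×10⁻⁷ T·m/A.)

B ≈ 10.6 μT

The radial connectors point toward the centre, so dl × r̂ = 0 and they contribute nothing.
Each semicircle gives μ₀I/(4R): inner arc 1.56×10⁻⁵ T, outer arc 4.96×10⁻⁶ T.
The two arcs carry current in opposite angular senses, so their fields oppose: B = |1.56×10⁻⁵ − 4.96×10⁻⁶| = 1.06×10⁻⁵ T.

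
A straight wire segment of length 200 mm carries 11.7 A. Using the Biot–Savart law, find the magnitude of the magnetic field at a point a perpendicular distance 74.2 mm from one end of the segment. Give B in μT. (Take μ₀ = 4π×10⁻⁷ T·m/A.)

B ≈ 14.8 μT

For a finite straight segment, B = (μ₀I/4πd)(sinθ₁ + sinθ₂), where θ₁, θ₂ are the angles from the perpendicular to each end.
The perpendicular foot is at one end, so the two end-offsets along the wire are 0 and L = 0.2 m.
sinθ₁ = 0/√(0²+0.0742²) = 0.0000; sinθ₂ = 0.2/√(0.2²+0.0742²) = 0.9376.
B = (4π×10⁻⁷ × 11.7) / (4π × 0.0742) × (0.0000 + 0.9376) = 1.48×10⁻⁵ T.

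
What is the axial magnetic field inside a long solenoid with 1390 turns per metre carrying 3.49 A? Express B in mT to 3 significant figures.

B ≈ 6.10 mT

Inside a long solenoid, B = μ₀nI with n = 1390 turns/m.
B = 4π×10⁻⁷ × 1390 × 3.49 = 6.10×10⁻³ T.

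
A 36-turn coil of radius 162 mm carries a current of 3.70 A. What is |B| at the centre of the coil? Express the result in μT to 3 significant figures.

For an N-turn flat coil, B = Nμ₀I/(2R) with R = 0.162 m.
B = 36 × 1.44×10⁻⁵ T = 5.17×10⁻⁴ T.

B ≈ 517 μT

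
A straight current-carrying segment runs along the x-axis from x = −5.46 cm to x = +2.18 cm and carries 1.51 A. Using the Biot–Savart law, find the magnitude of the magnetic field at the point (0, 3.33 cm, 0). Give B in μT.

B ≈ 6.36 μT

For a finite straight segment, B = (μ₀I/4πd)(sinθ₁ + sinθ₂), where θ₁, θ₂ are the angles from the perpendicular to each end.
The perpendicular distance is d = 0.0333 m; the end-offsets along the wire are a = 0.0546 m and b = 0.0218 m.
sinθ₁ = 0.0546/√(0.0546²+0.0333²) = 0.8537; sinθ₂ = 0.0218/√(0.0218²+0.0333²) = 0.5477.
B = (4π×10⁻⁷ × 1.51) / (4π × 0.0333) × (0.8537 + 0.5477) = 6.36×10⁻⁶ T.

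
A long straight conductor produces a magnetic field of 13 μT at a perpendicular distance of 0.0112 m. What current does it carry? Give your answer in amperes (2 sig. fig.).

I ≈ 0.73 A

For a long straight wire B = μ₀I/(2πd), so I = 2πdB/μ₀.
I = 2π × 0.0112 × 1.30×10⁻⁵ / (4π×10⁻⁷) = 0.728 A.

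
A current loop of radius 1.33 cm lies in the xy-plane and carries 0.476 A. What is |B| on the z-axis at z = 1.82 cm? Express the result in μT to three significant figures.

B ≈ 4.62 μT

On the axis of a circular loop, B = μ₀IR² / [2(R²+z²)^(3/2)].
R² + z² = (0.0133)² + (0.0182)² = 0.0005081 m², and (R²+z²)^(3/2) = 1.15×10⁻⁵ m³.
B = (4π×10⁻⁷ × 0.476 × 0.0001769) / (2 × 1.15×10⁻⁵) = 4.62×10⁻⁶ T.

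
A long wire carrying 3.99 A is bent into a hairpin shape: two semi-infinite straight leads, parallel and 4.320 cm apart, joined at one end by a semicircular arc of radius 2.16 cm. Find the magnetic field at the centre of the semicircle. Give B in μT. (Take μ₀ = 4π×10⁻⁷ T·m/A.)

The semicircular arc contributes B_arc = μ₀I·π/(4πR) = μ₀I/(4R) = 5.80×10⁻⁵ T.
Each semi-infinite lead is at perpendicular distance R = 0.0216 m from the centre, with the perpendicular foot at its near end, so it contributes μ₀I/(4πR); both point the same way, together 3.69×10⁻⁵ T.
Arc and leads all point the same direction: B = 5.80×10⁻⁵ + 3.69×10⁻⁵ = 9.50×10⁻⁵ T.

B ≈ 95.0 μT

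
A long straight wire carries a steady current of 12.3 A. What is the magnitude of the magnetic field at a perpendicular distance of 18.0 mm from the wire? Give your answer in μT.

B ≈ 137 μT

For an infinitely long straight wire, B = μ₀I/(2πd).
B = (4π×10⁻⁷ × 12.3) / (2π × 0.018) = 1.37×10⁻⁴ T.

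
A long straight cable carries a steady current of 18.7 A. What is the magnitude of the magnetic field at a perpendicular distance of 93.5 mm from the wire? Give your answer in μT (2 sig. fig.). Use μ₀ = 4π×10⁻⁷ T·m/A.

For an infinitely long straight wire, B = μ₀I/(2πd).
B = (4π×10⁻⁷ × 18.7) / (2π × 0.0935) = 4.00×10⁻⁵ T.

B ≈ 40 μT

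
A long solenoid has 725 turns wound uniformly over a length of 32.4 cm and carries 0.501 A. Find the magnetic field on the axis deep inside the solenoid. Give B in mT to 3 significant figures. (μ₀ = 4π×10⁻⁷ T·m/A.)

B ≈ 1.41 mT

Inside a long solenoid, B = μ₀nI with n = 2238 turns/m.
B = 4π×10⁻⁷ × 2238 × 0.501 = 1.41×10⁻³ T.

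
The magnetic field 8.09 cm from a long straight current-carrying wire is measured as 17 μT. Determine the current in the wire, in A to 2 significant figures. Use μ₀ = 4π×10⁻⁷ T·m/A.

For a long straight wire B = μ₀I/(2πd), so I = 2πdB/μ₀.
I = 2π × 0.0809 × 1.70×10⁻⁵ / (4π×10⁻⁷) = 6.88 A.

I ≈ 6.9 A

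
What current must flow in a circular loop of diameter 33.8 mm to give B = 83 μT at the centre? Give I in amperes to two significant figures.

I ≈ 2.2 A

At the centre of a circular loop B = μ₀I/(2R), so I = 2RB/μ₀.
With R = 0.0169 m, I = 2 × 0.0169 × 8.30×10⁻⁵ / (4π×10⁻⁷) = 2.23 A.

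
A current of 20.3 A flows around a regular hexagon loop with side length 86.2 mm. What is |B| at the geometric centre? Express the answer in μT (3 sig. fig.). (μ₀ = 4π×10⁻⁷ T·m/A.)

Each side is a finite straight segment at perpendicular distance d = a/(2 tan(π/6)) = 0.07465 m from the centre, with end-angles ±π/6.
One side contributes B₁ = (μ₀I/4πd)·2 sin(π/6) = 2.72×10⁻⁵ T.
All 6 sides add in the same direction: B = 6 × 2.72×10⁻⁵ = 1.63×10⁻⁴ T.

B ≈ 163 μT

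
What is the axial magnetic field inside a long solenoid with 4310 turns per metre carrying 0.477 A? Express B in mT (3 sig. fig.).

Inside a long solenoid, B = μ₀nI with n = 4310 turns/m.
B = 4π×10⁻⁷ × 4310 × 0.477 = 2.58×10⁻³ T.

B ≈ 2.58 mT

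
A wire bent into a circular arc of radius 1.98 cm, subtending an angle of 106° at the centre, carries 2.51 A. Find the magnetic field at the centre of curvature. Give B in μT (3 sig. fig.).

The Biot–Savart field of a circular arc at its centre is B = μ₀Iφ/(4πR), with φ = 1.85 rad.
B = (4π×10⁻⁷ × 2.51 × 1.85) / (4π × 0.0198) = 2.35×10⁻⁵ T.

B ≈ 23.5 μT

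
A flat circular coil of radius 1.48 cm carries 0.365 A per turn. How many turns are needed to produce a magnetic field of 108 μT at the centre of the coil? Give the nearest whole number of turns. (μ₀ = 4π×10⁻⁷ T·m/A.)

For an N-turn coil, B = Nμ₀I/(2R). A single turn gives B₁ = 1.55×10⁻⁵ T with R = 0.0148 m.
N = B/B₁ = 1.08×10⁻⁴ / 1.55×10⁻⁵ = 6.97.

N = 7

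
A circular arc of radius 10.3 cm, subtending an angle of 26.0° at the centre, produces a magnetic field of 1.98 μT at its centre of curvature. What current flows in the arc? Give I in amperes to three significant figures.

I ≈ 4.49 A

For a circular arc, B = μ₀Iφ/(4πR) with φ in radians; here φ = 0.4538 rad.
So I = 4πRB/(μ₀φ) = 4π × 0.103 × 1.98×10⁻⁶ / (4π×10⁻⁷ × 0.4538) = 4.49 A.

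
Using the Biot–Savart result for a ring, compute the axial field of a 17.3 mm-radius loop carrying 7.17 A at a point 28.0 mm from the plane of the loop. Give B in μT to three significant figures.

On the axis of a circular loop, B = μ₀IR² / [2(R²+z²)^(3/2)].
R² + z² = (0.0173)² + (0.028)² = 0.001083 m², and (R²+z²)^(3/2) = 3.57×10⁻⁵ m³.
B = (4π×10⁻⁷ × 7.17 × 0.0002993) / (2 × 3.57×10⁻⁵) = 3.78×10⁻⁵ T.

B ≈ 37.8 μT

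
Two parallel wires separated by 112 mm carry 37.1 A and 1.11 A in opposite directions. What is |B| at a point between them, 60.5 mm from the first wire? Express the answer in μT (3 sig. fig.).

B ≈ 127 μT

Each long wire gives B = μ₀I/(2πd). Distances are d₁ = 0.0605 m and d₂ = 0.0515 m.
B₁ = 1.23×10⁻⁴ T, B₂ = 4.31×10⁻⁶ T.
Between antiparallel currents both contributions point the same way, so they add. B = B₁ + B₂ = 1.23×10⁻⁴ + 4.31×10⁻⁶ = 1.27×10⁻⁴ T.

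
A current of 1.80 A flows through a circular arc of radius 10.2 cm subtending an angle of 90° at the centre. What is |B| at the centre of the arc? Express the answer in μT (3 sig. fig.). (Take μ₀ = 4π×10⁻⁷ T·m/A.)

The Biot–Savart field of a circular arc at its centre is B = μ₀Iφ/(4πR), with φ = 1.571 rad.
B = (4π×10⁻⁷ × 1.80 × 1.571) / (4π × 0.102) = 2.77×10⁻⁶ T.

B ≈ 2.77 μT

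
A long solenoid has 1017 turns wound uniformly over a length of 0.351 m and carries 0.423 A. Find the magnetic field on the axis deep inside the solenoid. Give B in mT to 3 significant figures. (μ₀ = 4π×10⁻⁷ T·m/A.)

Inside a long solenoid, B = μ₀nI with n = 2897 turns/m.
B = 4π×10⁻⁷ × 2897 × 0.423 = 1.54×10⁻³ T.

B ≈ 1.54 mT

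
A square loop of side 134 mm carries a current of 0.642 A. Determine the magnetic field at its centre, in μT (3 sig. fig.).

B ≈ 5.42 μT

Each side is a finite straight segment at perpendicular distance d = a/(2 tan(π/4)) = 0.067 m from the centre, with end-angles ±π/4.
One side contributes B₁ = (μ₀I/4πd)·2 sin(π/4) = 1.36×10⁻⁶ T.
All 4 sides add in the same direction: B = 4 × 1.36×10⁻⁶ = 5.42×10⁻⁶ T.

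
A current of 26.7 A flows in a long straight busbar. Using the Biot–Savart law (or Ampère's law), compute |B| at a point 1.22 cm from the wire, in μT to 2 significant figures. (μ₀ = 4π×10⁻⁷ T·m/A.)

For an infinitely long straight wire, B = μ₀I/(2πd).
B = (4π×10⁻⁷ × 26.7) / (2π × 0.0122) = 4.38×10⁻⁴ T.

B ≈ 440 μT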